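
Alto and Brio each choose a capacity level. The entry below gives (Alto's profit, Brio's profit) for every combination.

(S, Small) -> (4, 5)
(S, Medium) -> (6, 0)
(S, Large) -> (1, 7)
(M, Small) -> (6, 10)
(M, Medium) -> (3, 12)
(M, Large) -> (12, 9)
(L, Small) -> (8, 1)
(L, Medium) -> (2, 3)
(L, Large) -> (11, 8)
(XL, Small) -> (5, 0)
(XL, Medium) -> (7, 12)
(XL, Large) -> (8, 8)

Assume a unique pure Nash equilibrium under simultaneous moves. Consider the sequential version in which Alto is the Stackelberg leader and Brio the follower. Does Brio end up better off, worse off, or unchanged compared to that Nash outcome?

worse off

Work backward from Brio's decision.
- S: BR = Large, leader payoff 1.
- M: BR = Medium, leader payoff 3.
- L: BR = Large, leader payoff 11.
- XL: BR = Medium, leader payoff 7.
Alto's induced payoffs are 1, 3, 11, 7, so Alto commits to L. Subgame-perfect outcome: (L, Large) with payoffs (11, 8).
For the simultaneous game, intersect best replies.
Alto's best replies: Small→L; Medium→XL; Large→M.
Brio's best replies: S→Large; M→Medium; L→Large; XL→Medium.
The unique mutual best reply is (XL, Medium), giving (7, 12).
Brio earns 8 sequentially versus 12 at the Nash outcome: worse off.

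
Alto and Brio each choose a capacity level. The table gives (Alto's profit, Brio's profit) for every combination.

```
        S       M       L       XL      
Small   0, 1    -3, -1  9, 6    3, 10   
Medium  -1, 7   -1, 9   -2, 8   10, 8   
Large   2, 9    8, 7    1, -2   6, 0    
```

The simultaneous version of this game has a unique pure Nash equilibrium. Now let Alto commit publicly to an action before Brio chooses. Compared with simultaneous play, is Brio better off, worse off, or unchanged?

Brio best-responds to each possible Alto move:
- Small: BR = XL, leader payoff 3.
- Medium: BR = M, leader payoff -1.
- Large: BR = S, leader payoff 2.
Maximizing over 3, -1, 2, Alto chooses Small. Subgame-perfect outcome: (Small, XL) with payoffs (3, 10).
For the simultaneous game, intersect best replies.
Alto's best replies: S→Large; M→Large; L→Small; XL→Medium.
Brio's best replies: Small→XL; Medium→M; Large→S.
The unique mutual best reply is (Large, S), giving (2, 9).
Brio earns 10 sequentially versus 9 at the Nash outcome: better off.

better off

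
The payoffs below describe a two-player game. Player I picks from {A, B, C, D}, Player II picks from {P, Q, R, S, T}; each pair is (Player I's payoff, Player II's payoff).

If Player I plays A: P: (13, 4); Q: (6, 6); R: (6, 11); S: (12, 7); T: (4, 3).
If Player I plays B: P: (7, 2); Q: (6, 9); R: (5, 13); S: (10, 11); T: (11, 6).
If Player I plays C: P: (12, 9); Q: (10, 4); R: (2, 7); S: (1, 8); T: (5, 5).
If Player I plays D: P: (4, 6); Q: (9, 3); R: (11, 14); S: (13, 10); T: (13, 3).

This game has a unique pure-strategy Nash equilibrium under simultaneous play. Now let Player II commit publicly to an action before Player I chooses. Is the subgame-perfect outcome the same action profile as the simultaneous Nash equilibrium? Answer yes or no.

yes

Player I best-responds to each possible Player II move:
- P: BR = A, leader payoff 4.
- Q: BR = C, leader payoff 4.
- R: BR = D, leader payoff 14.
- S: BR = D, leader payoff 10.
- T: BR = D, leader payoff 3.
Among 4, 4, 14, 10, 3, the best is 14 at R. Subgame-perfect outcome: (D, R) with payoffs (11, 14).
Under simultaneous play:
Player I's best replies: P→A; Q→C; R→D; S→D; T→D.
Player II's best replies: A→R; B→R; C→P; D→R.
The unique mutual best reply is (D, R), giving (11, 14).
Sequential outcome (D, R) coincides with the Nash profile (D, R).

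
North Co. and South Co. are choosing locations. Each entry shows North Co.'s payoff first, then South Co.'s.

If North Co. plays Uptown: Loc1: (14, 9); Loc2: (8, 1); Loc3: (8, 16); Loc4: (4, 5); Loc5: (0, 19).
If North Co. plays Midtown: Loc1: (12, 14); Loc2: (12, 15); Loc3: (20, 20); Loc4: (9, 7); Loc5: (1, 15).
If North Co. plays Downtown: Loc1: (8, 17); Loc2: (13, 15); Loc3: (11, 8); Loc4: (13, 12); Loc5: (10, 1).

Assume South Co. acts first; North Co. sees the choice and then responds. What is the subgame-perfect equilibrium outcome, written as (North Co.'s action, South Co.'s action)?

Backward induction with South Co. moving first.
- Loc1 → North Co. plays Uptown (best of 14, 12, 8); South Co. gets 9.
- Loc2 → North Co. plays Downtown (best of 8, 12, 13); South Co. gets 15.
- Loc3 → North Co. plays Midtown (best of 8, 20, 11); South Co. gets 20.
- Loc4 → North Co. plays Downtown (best of 4, 9, 13); South Co. gets 12.
- Loc5 → North Co. plays Downtown (best of 0, 1, 10); South Co. gets 1.
Maximizing over 9, 15, 20, 12, 1, South Co. chooses Loc3. Subgame-perfect outcome: (Midtown, Loc3) with payoffs (20, 20).

(Midtown, Loc3)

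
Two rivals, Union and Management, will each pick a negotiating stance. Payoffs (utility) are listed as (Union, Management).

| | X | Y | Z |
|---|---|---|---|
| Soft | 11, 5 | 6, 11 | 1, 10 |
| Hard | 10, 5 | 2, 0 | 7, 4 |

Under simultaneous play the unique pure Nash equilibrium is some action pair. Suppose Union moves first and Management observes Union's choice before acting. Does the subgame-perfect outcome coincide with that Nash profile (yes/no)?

Management best-responds to each possible Union move:
- Soft → Management plays Y (best of 5, 11, 10); Union gets 6.
- Hard → Management plays X (best of 5, 0, 4); Union gets 10.
Among 6, 10, the best is 10 at Hard. Subgame-perfect outcome: (Hard, X) with payoffs (10, 5).
Under simultaneous play:
Union's best replies: X→Soft; Y→Soft; Z→Hard.
Management's best replies: Soft→Y; Hard→X.
Only (Soft, Y) has each player best-responding; Nash payoffs (6, 11).
Sequential outcome (Hard, X) differs from the Nash profile (Soft, Y).

no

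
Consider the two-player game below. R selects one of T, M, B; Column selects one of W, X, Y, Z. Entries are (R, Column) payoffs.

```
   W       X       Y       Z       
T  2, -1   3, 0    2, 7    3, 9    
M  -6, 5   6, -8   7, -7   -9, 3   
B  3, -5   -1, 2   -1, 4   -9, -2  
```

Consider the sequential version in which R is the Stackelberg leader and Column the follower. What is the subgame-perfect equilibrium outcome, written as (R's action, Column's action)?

(T, Z)

Work backward from Column's decision.
- T: Column compares -1, 0, 7, 9 and picks Z; R would get 3.
- M: Column compares 5, -8, -7, 3 and picks W; R would get -6.
- B: Column compares -5, 2, 4, -2 and picks Y; R would get -1.
Among 3, -6, -1, the best is 3 at T. Subgame-perfect outcome: (T, Z) with payoffs (3, 9).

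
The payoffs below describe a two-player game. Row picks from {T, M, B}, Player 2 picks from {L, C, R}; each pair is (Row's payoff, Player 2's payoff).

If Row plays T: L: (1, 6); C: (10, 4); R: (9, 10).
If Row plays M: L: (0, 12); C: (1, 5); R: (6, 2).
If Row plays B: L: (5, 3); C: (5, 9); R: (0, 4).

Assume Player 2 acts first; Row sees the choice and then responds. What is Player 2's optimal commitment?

R

Backward induction with Player 2 moving first.
- L: Row compares 1, 0, 5 and picks B; Player 2 would get 3.
- C: Row compares 10, 1, 5 and picks T; Player 2 would get 4.
- R: Row compares 9, 6, 0 and picks T; Player 2 would get 10.
Among 3, 4, 10, the best is 10 at R. Subgame-perfect outcome: (T, R) with payoffs (9, 10).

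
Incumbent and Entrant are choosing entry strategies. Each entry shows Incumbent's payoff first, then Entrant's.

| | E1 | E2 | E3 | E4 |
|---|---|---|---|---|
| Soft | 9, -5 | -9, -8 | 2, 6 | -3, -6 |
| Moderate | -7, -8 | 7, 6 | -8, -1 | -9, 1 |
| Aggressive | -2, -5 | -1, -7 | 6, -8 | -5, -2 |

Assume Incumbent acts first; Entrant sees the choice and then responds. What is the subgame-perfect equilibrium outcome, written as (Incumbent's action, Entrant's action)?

Entrant best-responds to each possible Incumbent move:
- Soft: BR = E3, leader payoff 2.
- Moderate: BR = E2, leader payoff 7.
- Aggressive: BR = E4, leader payoff -5.
Incumbent's induced payoffs are 2, 7, -5, so Incumbent commits to Moderate. Subgame-perfect outcome: (Moderate, E2) with payoffs (7, 6).

(Moderate, E2)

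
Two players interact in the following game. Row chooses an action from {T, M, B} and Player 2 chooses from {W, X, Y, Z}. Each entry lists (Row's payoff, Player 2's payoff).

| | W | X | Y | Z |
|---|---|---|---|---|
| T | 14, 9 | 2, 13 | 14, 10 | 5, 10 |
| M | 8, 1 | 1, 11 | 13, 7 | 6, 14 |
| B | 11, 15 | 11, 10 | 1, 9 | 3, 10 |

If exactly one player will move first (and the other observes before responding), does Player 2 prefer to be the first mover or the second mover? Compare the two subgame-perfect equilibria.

If Row leads: Player 2's best replies are T→X, M→Z, B→W; Row's induced payoffs 2, 6, 11; outcome (B, W), payoffs (11, 15).
If Player 2 leads: Row's best replies are W→T, X→B, Y→T, Z→M; Player 2's induced payoffs 9, 10, 10, 14; outcome (M, Z), payoffs (6, 14).
Player 2 gets 14 moving first and 15 moving second, so Player 2 prefers to move second.

second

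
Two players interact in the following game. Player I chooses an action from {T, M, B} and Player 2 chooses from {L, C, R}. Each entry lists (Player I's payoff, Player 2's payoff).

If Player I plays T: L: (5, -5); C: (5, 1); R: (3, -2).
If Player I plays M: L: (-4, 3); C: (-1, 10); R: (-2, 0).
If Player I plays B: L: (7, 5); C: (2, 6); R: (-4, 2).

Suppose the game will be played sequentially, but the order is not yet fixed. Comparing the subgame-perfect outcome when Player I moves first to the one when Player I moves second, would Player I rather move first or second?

second

If Player I leads: Player 2's best replies are T→C, M→C, B→C; Player I's induced payoffs 5, -1, 2; outcome (T, C), payoffs (5, 1).
If Player 2 leads: Player I's best replies are L→B, C→T, R→T; Player 2's induced payoffs 5, 1, -2; outcome (B, L), payoffs (7, 5).
Player I gets 5 moving first and 7 moving second, so Player I prefers to move second.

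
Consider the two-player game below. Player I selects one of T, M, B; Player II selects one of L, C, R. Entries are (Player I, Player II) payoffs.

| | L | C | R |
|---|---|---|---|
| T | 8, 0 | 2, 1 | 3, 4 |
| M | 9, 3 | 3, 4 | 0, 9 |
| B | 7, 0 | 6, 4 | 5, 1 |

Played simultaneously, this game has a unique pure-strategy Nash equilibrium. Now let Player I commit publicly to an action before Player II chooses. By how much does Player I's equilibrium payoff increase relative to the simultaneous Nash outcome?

0

Backward induction with Player I moving first.
- T: Player II compares 0, 1, 4 and picks R; Player I would get 3.
- M: Player II compares 3, 4, 9 and picks R; Player I would get 0.
- B: Player II compares 0, 4, 1 and picks C; Player I would get 6.
Among 3, 0, 6, the best is 6 at B. Subgame-perfect outcome: (B, C) with payoffs (6, 4).
Now find the simultaneous Nash equilibrium.
Player I's best replies: L→M; C→B; R→B.
Player II's best replies: T→R; M→R; B→C.
The unique mutual best reply is (B, C), giving (6, 4).
Player I's commitment gain: 6 − 6 = 0.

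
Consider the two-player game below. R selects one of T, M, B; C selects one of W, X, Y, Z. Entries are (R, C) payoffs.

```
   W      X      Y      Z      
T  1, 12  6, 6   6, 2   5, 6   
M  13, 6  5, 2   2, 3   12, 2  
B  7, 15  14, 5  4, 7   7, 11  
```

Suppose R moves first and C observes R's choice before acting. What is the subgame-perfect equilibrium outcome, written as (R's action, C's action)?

(M, W)

Solve by backward induction (R leads).
- T: C compares 12, 6, 2, 6 and picks W; R would get 1.
- M: C compares 6, 2, 3, 2 and picks W; R would get 13.
- B: C compares 15, 5, 7, 11 and picks W; R would get 7.
Among 1, 13, 7, the best is 13 at M. Subgame-perfect outcome: (M, W) with payoffs (13, 6).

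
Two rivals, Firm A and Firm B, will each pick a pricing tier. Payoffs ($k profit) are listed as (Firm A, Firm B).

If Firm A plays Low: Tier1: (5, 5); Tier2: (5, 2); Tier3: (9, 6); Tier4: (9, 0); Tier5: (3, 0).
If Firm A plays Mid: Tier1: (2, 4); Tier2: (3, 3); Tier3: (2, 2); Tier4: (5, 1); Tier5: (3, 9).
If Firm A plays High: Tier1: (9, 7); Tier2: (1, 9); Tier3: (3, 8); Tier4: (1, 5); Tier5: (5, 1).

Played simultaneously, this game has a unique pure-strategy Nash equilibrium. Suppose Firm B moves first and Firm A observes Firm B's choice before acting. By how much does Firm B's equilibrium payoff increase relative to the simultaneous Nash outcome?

1

Backward induction with Firm B moving first.
- Tier1: Firm A compares 5, 2, 9 and picks High; Firm B would get 7.
- Tier2: Firm A compares 5, 3, 1 and picks Low; Firm B would get 2.
- Tier3: Firm A compares 9, 2, 3 and picks Low; Firm B would get 6.
- Tier4: Firm A compares 9, 5, 1 and picks Low; Firm B would get 0.
- Tier5: Firm A compares 3, 3, 5 and picks High; Firm B would get 1.
Firm B's induced payoffs are 7, 2, 6, 0, 1, so Firm B commits to Tier1. Subgame-perfect outcome: (High, Tier1) with payoffs (9, 7).
Under simultaneous play:
Firm A's best replies: Tier1→High; Tier2→Low; Tier3→Low; Tier4→Low; Tier5→High.
Firm B's best replies: Low→Tier3; Mid→Tier5; High→Tier2.
The unique mutual best reply is (Low, Tier3), giving (9, 6).
Firm B's commitment gain: 7 − 6 = 1.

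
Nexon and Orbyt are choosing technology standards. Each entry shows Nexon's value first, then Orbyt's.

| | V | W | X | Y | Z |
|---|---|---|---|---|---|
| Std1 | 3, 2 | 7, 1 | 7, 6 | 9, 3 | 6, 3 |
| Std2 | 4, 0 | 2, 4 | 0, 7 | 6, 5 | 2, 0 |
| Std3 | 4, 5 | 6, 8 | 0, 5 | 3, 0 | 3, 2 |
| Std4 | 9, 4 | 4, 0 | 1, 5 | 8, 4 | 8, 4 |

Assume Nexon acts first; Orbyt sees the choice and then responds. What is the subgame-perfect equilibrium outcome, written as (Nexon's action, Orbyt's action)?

Work backward from Orbyt's decision.
- Std1 → Orbyt plays X (best of 2, 1, 6, 3, 3); Nexon gets 7.
- Std2 → Orbyt plays X (best of 0, 4, 7, 5, 0); Nexon gets 0.
- Std3 → Orbyt plays W (best of 5, 8, 5, 0, 2); Nexon gets 6.
- Std4 → Orbyt plays X (best of 4, 0, 5, 4, 4); Nexon gets 1.
Nexon's induced payoffs are 7, 0, 6, 1, so Nexon commits to Std1. Subgame-perfect outcome: (Std1, X) with payoffs (7, 6).

(Std1, X)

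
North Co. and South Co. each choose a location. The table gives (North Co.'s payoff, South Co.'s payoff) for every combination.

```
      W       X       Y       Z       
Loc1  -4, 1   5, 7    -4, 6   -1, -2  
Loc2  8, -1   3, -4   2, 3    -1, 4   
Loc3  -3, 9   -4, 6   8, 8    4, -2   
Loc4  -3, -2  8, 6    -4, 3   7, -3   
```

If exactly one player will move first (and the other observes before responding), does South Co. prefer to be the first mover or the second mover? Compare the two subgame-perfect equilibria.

If North Co. leads: South Co.'s best replies are Loc1→X, Loc2→Z, Loc3→W, Loc4→X; North Co.'s induced payoffs 5, -1, -3, 8; outcome (Loc4, X), payoffs (8, 6).
If South Co. leads: North Co.'s best replies are W→Loc2, X→Loc4, Y→Loc3, Z→Loc4; South Co.'s induced payoffs -1, 6, 8, -3; outcome (Loc3, Y), payoffs (8, 8).
South Co. gets 8 moving first and 6 moving second, so South Co. prefers to move first.

first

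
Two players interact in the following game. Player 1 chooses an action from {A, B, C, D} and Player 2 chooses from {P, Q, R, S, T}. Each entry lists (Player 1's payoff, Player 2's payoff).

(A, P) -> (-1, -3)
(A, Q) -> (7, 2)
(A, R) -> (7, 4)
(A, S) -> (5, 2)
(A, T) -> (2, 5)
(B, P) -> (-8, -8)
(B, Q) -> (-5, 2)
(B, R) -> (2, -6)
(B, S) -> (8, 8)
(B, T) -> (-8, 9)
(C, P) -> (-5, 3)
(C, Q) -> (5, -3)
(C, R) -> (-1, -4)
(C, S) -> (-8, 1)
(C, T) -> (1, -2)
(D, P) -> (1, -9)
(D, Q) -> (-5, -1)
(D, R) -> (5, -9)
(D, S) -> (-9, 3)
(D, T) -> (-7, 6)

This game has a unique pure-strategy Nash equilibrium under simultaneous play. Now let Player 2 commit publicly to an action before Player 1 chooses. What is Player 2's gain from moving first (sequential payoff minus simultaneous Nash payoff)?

Work backward from Player 1's decision.
- P: Player 1 compares -1, -8, -5, 1 and picks D; Player 2 would get -9.
- Q: Player 1 compares 7, -5, 5, -5 and picks A; Player 2 would get 2.
- R: Player 1 compares 7, 2, -1, 5 and picks A; Player 2 would get 4.
- S: Player 1 compares 5, 8, -8, -9 and picks B; Player 2 would get 8.
- T: Player 1 compares 2, -8, 1, -7 and picks A; Player 2 would get 5.
Maximizing over -9, 2, 4, 8, 5, Player 2 chooses S. Subgame-perfect outcome: (B, S) with payoffs (8, 8).
Now find the simultaneous Nash equilibrium.
Player 1's best replies: P→D; Q→A; R→A; S→B; T→A.
Player 2's best replies: A→T; B→T; C→P; D→T.
The unique mutual best reply is (A, T), giving (2, 5).
Player 2's commitment gain: 8 − 5 = 3.

3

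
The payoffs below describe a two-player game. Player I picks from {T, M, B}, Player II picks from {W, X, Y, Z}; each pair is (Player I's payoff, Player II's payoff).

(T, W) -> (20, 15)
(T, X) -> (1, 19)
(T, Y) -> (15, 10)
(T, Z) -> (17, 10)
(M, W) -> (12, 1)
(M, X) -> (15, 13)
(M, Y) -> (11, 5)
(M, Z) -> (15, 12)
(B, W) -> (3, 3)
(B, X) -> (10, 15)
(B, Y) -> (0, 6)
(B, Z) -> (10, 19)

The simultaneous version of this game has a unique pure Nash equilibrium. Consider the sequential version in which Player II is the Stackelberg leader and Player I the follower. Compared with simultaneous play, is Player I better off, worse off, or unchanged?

Backward induction with Player II moving first.
- W: Player I compares 20, 12, 3 and picks T; Player II would get 15.
- X: Player I compares 1, 15, 10 and picks M; Player II would get 13.
- Y: Player I compares 15, 11, 0 and picks T; Player II would get 10.
- Z: Player I compares 17, 15, 10 and picks T; Player II would get 10.
Maximizing over 15, 13, 10, 10, Player II chooses W. Subgame-perfect outcome: (T, W) with payoffs (20, 15).
Now find the simultaneous Nash equilibrium.
Player I's best replies: W→T; X→M; Y→T; Z→T.
Player II's best replies: T→X; M→X; B→Z.
Only (M, X) has each player best-responding; Nash payoffs (15, 13).
Player I earns 20 sequentially versus 15 at the Nash outcome: better off.

better off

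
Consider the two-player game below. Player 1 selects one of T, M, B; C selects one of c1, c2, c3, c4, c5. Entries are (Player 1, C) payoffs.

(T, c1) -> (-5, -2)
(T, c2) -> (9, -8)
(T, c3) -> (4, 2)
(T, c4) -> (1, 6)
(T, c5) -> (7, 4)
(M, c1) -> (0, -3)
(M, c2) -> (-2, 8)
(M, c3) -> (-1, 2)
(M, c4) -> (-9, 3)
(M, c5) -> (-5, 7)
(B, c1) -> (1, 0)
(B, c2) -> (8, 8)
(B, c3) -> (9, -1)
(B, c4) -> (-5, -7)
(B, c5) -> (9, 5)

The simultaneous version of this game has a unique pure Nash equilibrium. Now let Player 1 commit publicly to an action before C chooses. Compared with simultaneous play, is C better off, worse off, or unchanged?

better off

Work backward from C's decision.
- T: BR = c4, leader payoff 1.
- M: BR = c2, leader payoff -2.
- B: BR = c2, leader payoff 8.
Among 1, -2, 8, the best is 8 at B. Subgame-perfect outcome: (B, c2) with payoffs (8, 8).
Now find the simultaneous Nash equilibrium.
Player 1's best replies: c1→B; c2→T; c3→B; c4→T; c5→B.
C's best replies: T→c4; M→c2; B→c2.
Only (T, c4) has each player best-responding; Nash payoffs (1, 6).
C earns 8 sequentially versus 6 at the Nash outcome: better off.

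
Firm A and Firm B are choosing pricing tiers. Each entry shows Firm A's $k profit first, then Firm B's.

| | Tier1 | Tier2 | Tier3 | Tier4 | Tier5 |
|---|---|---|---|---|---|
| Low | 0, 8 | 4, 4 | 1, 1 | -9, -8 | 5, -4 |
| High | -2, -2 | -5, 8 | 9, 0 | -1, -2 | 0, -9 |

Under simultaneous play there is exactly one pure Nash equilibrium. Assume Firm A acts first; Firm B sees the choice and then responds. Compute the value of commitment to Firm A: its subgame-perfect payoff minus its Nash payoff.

Firm B best-responds to each possible Firm A move:
- Low: BR = Tier1, leader payoff 0.
- High: BR = Tier2, leader payoff -5.
Maximizing over 0, -5, Firm A chooses Low. Subgame-perfect outcome: (Low, Tier1) with payoffs (0, 8).
For the simultaneous game, intersect best replies.
Firm A's best replies: Tier1→Low; Tier2→Low; Tier3→High; Tier4→High; Tier5→Low.
Firm B's best replies: Low→Tier1; High→Tier2.
Only (Low, Tier1) has each player best-responding; Nash payoffs (0, 8).
Firm A's commitment gain: 0 − 0 = 0.

0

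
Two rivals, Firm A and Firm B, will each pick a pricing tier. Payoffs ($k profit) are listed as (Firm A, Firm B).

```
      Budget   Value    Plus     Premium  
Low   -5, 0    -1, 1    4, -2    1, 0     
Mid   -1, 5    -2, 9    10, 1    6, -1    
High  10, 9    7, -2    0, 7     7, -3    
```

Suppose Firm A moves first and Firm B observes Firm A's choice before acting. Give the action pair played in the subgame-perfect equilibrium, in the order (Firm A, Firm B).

(High, Budget)

Solve by backward induction (Firm A leads).
- Low → Firm B plays Value (best of 0, 1, -2, 0); Firm A gets -1.
- Mid → Firm B plays Value (best of 5, 9, 1, -1); Firm A gets -2.
- High → Firm B plays Budget (best of 9, -2, 7, -3); Firm A gets 10.
Firm A's induced payoffs are -1, -2, 10, so Firm A commits to High. Subgame-perfect outcome: (High, Budget) with payoffs (10, 9).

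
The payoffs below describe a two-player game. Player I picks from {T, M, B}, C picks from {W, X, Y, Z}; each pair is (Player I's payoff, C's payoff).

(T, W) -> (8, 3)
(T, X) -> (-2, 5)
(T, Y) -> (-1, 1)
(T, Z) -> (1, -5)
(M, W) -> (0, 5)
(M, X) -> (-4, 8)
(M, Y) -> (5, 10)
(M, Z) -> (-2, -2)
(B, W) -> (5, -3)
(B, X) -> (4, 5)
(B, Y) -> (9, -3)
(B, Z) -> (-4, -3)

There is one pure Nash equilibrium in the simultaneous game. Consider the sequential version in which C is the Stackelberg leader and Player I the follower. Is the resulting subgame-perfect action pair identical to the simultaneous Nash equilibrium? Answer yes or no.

yes

Solve by backward induction (C leads).
- W → Player I plays T (best of 8, 0, 5); C gets 3.
- X → Player I plays B (best of -2, -4, 4); C gets 5.
- Y → Player I plays B (best of -1, 5, 9); C gets -3.
- Z → Player I plays T (best of 1, -2, -4); C gets -5.
C's induced payoffs are 3, 5, -3, -5, so C commits to X. Subgame-perfect outcome: (B, X) with payoffs (4, 5).
For the simultaneous game, intersect best replies.
Player I's best replies: W→T; X→B; Y→B; Z→T.
C's best replies: T→X; M→Y; B→X.
Only (B, X) has each player best-responding; Nash payoffs (4, 5).
Sequential outcome (B, X) coincides with the Nash profile (B, X).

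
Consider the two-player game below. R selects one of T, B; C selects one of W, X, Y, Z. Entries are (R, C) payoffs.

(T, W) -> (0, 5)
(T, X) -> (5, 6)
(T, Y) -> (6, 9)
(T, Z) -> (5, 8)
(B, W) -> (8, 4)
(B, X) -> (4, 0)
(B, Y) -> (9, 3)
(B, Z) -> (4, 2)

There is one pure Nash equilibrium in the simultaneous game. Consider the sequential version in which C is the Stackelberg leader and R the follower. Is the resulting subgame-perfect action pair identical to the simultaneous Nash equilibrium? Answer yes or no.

no

Work backward from R's decision.
- W: R compares 0, 8 and picks B; C would get 4.
- X: R compares 5, 4 and picks T; C would get 6.
- Y: R compares 6, 9 and picks B; C would get 3.
- Z: R compares 5, 4 and picks T; C would get 8.
Maximizing over 4, 6, 3, 8, C chooses Z. Subgame-perfect outcome: (T, Z) with payoffs (5, 8).
Now find the simultaneous Nash equilibrium.
R's best replies: W→B; X→T; Y→B; Z→T.
C's best replies: T→Y; B→W.
The unique mutual best reply is (B, W), giving (8, 4).
Sequential outcome (T, Z) differs from the Nash profile (B, W).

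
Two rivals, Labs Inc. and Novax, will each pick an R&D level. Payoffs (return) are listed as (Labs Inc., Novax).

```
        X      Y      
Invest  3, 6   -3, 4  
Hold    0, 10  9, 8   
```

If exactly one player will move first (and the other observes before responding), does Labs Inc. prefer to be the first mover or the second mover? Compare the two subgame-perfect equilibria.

second

If Labs Inc. leads: Novax's best replies are Invest→X, Hold→X; Labs Inc.'s induced payoffs 3, 0; outcome (Invest, X), payoffs (3, 6).
If Novax leads: Labs Inc.'s best replies are X→Invest, Y→Hold; Novax's induced payoffs 6, 8; outcome (Hold, Y), payoffs (9, 8).
Labs Inc. gets 3 moving first and 9 moving second, so Labs Inc. prefers to move second.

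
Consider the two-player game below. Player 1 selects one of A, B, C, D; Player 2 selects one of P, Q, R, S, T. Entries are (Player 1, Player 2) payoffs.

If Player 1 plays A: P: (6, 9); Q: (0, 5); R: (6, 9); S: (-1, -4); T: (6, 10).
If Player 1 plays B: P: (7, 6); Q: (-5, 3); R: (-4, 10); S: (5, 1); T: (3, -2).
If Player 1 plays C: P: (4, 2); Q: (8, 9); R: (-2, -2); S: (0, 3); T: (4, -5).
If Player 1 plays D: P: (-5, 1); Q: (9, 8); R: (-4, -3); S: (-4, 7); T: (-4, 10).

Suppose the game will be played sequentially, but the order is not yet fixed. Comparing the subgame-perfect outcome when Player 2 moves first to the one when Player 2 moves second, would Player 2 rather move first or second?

If Player 1 leads: Player 2's best replies are A→T, B→R, C→Q, D→T; Player 1's induced payoffs 6, -4, 8, -4; outcome (C, Q), payoffs (8, 9).
If Player 2 leads: Player 1's best replies are P→B, Q→D, R→A, S→B, T→A; Player 2's induced payoffs 6, 8, 9, 1, 10; outcome (A, T), payoffs (6, 10).
Player 2 gets 10 moving first and 9 moving second, so Player 2 prefers to move first.

first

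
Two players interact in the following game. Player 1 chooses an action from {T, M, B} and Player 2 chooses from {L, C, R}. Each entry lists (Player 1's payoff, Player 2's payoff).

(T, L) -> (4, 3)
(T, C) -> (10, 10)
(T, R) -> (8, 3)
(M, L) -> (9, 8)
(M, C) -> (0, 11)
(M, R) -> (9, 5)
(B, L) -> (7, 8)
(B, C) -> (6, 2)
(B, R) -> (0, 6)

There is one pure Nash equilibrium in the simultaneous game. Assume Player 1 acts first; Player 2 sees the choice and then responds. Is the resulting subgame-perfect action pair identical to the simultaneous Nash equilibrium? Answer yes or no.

yes

Backward induction with Player 1 moving first.
- T: BR = C, leader payoff 10.
- M: BR = C, leader payoff 0.
- B: BR = L, leader payoff 7.
Maximizing over 10, 0, 7, Player 1 chooses T. Subgame-perfect outcome: (T, C) with payoffs (10, 10).
For the simultaneous game, intersect best replies.
Player 1's best replies: L→M; C→T; R→M.
Player 2's best replies: T→C; M→C; B→L.
Only (T, C) has each player best-responding; Nash payoffs (10, 10).
Sequential outcome (T, C) coincides with the Nash profile (T, C).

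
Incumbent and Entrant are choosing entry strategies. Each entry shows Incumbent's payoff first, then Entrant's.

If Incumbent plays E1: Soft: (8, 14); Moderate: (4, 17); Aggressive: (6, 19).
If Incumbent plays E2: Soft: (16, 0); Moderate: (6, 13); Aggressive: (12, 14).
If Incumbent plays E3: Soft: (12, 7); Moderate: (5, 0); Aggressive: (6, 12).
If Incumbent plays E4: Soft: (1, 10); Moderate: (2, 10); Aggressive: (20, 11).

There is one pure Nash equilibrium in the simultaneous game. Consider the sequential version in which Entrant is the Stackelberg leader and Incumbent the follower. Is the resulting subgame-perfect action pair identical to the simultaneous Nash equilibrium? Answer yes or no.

no

Backward induction with Entrant moving first.
- Soft → Incumbent plays E2 (best of 8, 16, 12, 1); Entrant gets 0.
- Moderate → Incumbent plays E2 (best of 4, 6, 5, 2); Entrant gets 13.
- Aggressive → Incumbent plays E4 (best of 6, 12, 6, 20); Entrant gets 11.
Among 0, 13, 11, the best is 13 at Moderate. Subgame-perfect outcome: (E2, Moderate) with payoffs (6, 13).
Under simultaneous play:
Incumbent's best replies: Soft→E2; Moderate→E2; Aggressive→E4.
Entrant's best replies: E1→Aggressive; E2→Aggressive; E3→Aggressive; E4→Aggressive.
The unique mutual best reply is (E4, Aggressive), giving (20, 11).
Sequential outcome (E2, Moderate) differs from the Nash profile (E4, Aggressive).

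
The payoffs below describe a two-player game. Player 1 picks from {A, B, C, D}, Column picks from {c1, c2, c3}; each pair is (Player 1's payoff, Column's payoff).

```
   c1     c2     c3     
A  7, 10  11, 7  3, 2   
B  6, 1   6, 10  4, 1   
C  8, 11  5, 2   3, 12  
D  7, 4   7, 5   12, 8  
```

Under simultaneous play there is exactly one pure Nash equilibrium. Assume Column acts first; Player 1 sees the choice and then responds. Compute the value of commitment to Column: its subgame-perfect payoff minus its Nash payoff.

3

Work backward from Player 1's decision.
- c1: Player 1 compares 7, 6, 8, 7 and picks C; Column would get 11.
- c2: Player 1 compares 11, 6, 5, 7 and picks A; Column would get 7.
- c3: Player 1 compares 3, 4, 3, 12 and picks D; Column would get 8.
Among 11, 7, 8, the best is 11 at c1. Subgame-perfect outcome: (C, c1) with payoffs (8, 11).
Under simultaneous play:
Player 1's best replies: c1→C; c2→A; c3→D.
Column's best replies: A→c1; B→c2; C→c3; D→c3.
Only (D, c3) has each player best-responding; Nash payoffs (12, 8).
Column's commitment gain: 11 − 8 = 3.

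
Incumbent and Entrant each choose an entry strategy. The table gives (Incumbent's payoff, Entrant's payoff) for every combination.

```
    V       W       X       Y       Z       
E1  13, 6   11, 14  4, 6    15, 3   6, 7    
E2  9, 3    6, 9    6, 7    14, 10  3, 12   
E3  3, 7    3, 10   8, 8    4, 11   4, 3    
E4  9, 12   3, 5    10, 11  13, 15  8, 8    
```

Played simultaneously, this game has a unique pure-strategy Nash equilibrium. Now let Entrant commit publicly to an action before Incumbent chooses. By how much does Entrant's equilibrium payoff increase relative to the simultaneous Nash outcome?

Incumbent best-responds to each possible Entrant move:
- V: BR = E1, leader payoff 6.
- W: BR = E1, leader payoff 14.
- X: BR = E4, leader payoff 11.
- Y: BR = E1, leader payoff 3.
- Z: BR = E4, leader payoff 8.
Entrant's induced payoffs are 6, 14, 11, 3, 8, so Entrant commits to W. Subgame-perfect outcome: (E1, W) with payoffs (11, 14).
For the simultaneous game, intersect best replies.
Incumbent's best replies: V→E1; W→E1; X→E4; Y→E1; Z→E4.
Entrant's best replies: E1→W; E2→Z; E3→Y; E4→Y.
Only (E1, W) has each player best-responding; Nash payoffs (11, 14).
Entrant's commitment gain: 14 − 14 = 0.

0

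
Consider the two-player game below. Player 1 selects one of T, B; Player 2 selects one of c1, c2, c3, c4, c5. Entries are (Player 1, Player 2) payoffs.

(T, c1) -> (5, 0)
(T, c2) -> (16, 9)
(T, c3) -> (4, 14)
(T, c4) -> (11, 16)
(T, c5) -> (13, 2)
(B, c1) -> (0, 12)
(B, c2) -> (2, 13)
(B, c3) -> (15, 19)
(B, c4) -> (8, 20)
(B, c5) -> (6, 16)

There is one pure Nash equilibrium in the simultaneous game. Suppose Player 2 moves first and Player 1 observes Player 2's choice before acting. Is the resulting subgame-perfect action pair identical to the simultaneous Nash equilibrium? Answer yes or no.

no

Backward induction with Player 2 moving first.
- c1: Player 1 compares 5, 0 and picks T; Player 2 would get 0.
- c2: Player 1 compares 16, 2 and picks T; Player 2 would get 9.
- c3: Player 1 compares 4, 15 and picks B; Player 2 would get 19.
- c4: Player 1 compares 11, 8 and picks T; Player 2 would get 16.
- c5: Player 1 compares 13, 6 and picks T; Player 2 would get 2.
Player 2's induced payoffs are 0, 9, 19, 16, 2, so Player 2 commits to c3. Subgame-perfect outcome: (B, c3) with payoffs (15, 19).
For the simultaneous game, intersect best replies.
Player 1's best replies: c1→T; c2→T; c3→B; c4→T; c5→T.
Player 2's best replies: T→c4; B→c4.
Only (T, c4) has each player best-responding; Nash payoffs (11, 16).
Sequential outcome (B, c3) differs from the Nash profile (T, c4).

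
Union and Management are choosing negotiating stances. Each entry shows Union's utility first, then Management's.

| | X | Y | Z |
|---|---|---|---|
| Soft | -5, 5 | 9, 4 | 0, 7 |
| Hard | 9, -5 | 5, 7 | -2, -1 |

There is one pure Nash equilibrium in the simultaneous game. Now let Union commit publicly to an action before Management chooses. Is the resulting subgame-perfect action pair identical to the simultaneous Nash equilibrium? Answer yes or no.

no

Solve by backward induction (Union leads).
- Soft: BR = Z, leader payoff 0.
- Hard: BR = Y, leader payoff 5.
Among 0, 5, the best is 5 at Hard. Subgame-perfect outcome: (Hard, Y) with payoffs (5, 7).
Now find the simultaneous Nash equilibrium.
Union's best replies: X→Hard; Y→Soft; Z→Soft.
Management's best replies: Soft→Z; Hard→Y.
The unique mutual best reply is (Soft, Z), giving (0, 7).
Sequential outcome (Hard, Y) differs from the Nash profile (Soft, Z).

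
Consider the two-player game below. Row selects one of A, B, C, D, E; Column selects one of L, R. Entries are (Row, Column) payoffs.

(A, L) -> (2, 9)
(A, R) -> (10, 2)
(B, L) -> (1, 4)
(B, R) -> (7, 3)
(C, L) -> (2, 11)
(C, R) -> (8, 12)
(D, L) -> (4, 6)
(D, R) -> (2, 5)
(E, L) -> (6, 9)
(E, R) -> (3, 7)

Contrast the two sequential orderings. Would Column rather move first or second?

second

If Row leads: Column's best replies are A→L, B→L, C→R, D→L, E→L; Row's induced payoffs 2, 1, 8, 4, 6; outcome (C, R), payoffs (8, 12).
If Column leads: Row's best replies are L→E, R→A; Column's induced payoffs 9, 2; outcome (E, L), payoffs (6, 9).
Column gets 9 moving first and 12 moving second, so Column prefers to move second.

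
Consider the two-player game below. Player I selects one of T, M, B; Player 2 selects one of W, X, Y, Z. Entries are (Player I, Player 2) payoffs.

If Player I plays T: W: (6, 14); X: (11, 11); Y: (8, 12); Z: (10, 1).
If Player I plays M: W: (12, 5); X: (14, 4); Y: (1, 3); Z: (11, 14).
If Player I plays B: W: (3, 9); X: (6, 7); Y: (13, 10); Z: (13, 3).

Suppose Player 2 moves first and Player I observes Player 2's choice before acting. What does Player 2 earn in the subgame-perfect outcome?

10

Backward induction with Player 2 moving first.
- W → Player I plays M (best of 6, 12, 3); Player 2 gets 5.
- X → Player I plays M (best of 11, 14, 6); Player 2 gets 4.
- Y → Player I plays B (best of 8, 1, 13); Player 2 gets 10.
- Z → Player I plays B (best of 10, 11, 13); Player 2 gets 3.
Player 2's induced payoffs are 5, 4, 10, 3, so Player 2 commits to Y. Subgame-perfect outcome: (B, Y) with payoffs (13, 10).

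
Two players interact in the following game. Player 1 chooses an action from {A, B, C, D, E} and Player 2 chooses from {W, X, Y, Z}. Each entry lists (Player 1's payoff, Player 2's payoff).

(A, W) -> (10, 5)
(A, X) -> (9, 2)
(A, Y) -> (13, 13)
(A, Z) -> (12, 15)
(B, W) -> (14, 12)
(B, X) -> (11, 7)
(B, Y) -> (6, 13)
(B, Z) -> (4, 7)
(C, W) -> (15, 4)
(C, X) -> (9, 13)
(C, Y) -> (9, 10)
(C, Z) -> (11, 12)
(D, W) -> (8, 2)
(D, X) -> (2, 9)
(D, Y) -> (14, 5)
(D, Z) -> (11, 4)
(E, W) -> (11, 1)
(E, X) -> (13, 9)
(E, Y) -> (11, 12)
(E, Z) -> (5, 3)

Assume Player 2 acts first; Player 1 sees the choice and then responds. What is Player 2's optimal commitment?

Z

Solve by backward induction (Player 2 leads).
- W: Player 1 compares 10, 14, 15, 8, 11 and picks C; Player 2 would get 4.
- X: Player 1 compares 9, 11, 9, 2, 13 and picks E; Player 2 would get 9.
- Y: Player 1 compares 13, 6, 9, 14, 11 and picks D; Player 2 would get 5.
- Z: Player 1 compares 12, 4, 11, 11, 5 and picks A; Player 2 would get 15.
Maximizing over 4, 9, 5, 15, Player 2 chooses Z. Subgame-perfect outcome: (A, Z) with payoffs (12, 15).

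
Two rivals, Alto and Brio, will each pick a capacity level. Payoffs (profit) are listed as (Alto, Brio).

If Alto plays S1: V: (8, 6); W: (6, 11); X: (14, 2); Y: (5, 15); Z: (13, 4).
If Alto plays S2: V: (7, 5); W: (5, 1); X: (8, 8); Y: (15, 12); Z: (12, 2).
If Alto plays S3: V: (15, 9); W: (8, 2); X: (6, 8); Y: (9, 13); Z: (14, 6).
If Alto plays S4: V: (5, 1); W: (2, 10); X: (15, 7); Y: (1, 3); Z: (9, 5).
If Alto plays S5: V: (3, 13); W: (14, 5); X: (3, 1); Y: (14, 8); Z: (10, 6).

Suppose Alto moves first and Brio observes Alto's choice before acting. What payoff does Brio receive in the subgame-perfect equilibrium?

12

Backward induction with Alto moving first.
- S1: Brio compares 6, 11, 2, 15, 4 and picks Y; Alto would get 5.
- S2: Brio compares 5, 1, 8, 12, 2 and picks Y; Alto would get 15.
- S3: Brio compares 9, 2, 8, 13, 6 and picks Y; Alto would get 9.
- S4: Brio compares 1, 10, 7, 3, 5 and picks W; Alto would get 2.
- S5: Brio compares 13, 5, 1, 8, 6 and picks V; Alto would get 3.
Among 5, 15, 9, 2, 3, the best is 15 at S2. Subgame-perfect outcome: (S2, Y) with payoffs (15, 12).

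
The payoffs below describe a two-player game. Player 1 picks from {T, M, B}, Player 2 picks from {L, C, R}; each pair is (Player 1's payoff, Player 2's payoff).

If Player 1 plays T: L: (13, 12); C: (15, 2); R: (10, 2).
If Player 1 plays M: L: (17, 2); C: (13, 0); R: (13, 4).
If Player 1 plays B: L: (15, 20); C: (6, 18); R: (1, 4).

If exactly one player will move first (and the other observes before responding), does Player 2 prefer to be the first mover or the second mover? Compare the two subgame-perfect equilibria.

If Player 1 leads: Player 2's best replies are T→L, M→R, B→L; Player 1's induced payoffs 13, 13, 15; outcome (B, L), payoffs (15, 20).
If Player 2 leads: Player 1's best replies are L→M, C→T, R→M; Player 2's induced payoffs 2, 2, 4; outcome (M, R), payoffs (13, 4).
Player 2 gets 4 moving first and 20 moving second, so Player 2 prefers to move second.

second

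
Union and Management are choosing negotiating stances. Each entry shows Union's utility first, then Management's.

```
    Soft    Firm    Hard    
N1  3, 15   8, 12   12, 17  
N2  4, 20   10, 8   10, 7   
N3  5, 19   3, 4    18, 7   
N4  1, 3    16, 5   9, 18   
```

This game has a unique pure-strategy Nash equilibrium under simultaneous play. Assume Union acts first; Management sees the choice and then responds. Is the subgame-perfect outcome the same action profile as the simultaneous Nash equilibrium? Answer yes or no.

no

Management best-responds to each possible Union move:
- N1 → Management plays Hard (best of 15, 12, 17); Union gets 12.
- N2 → Management plays Soft (best of 20, 8, 7); Union gets 4.
- N3 → Management plays Soft (best of 19, 4, 7); Union gets 5.
- N4 → Management plays Hard (best of 3, 5, 18); Union gets 9.
Among 12, 4, 5, 9, the best is 12 at N1. Subgame-perfect outcome: (N1, Hard) with payoffs (12, 17).
Now find the simultaneous Nash equilibrium.
Union's best replies: Soft→N3; Firm→N4; Hard→N3.
Management's best replies: N1→Hard; N2→Soft; N3→Soft; N4→Hard.
Only (N3, Soft) has each player best-responding; Nash payoffs (5, 19).
Sequential outcome (N1, Hard) differs from the Nash profile (N3, Soft).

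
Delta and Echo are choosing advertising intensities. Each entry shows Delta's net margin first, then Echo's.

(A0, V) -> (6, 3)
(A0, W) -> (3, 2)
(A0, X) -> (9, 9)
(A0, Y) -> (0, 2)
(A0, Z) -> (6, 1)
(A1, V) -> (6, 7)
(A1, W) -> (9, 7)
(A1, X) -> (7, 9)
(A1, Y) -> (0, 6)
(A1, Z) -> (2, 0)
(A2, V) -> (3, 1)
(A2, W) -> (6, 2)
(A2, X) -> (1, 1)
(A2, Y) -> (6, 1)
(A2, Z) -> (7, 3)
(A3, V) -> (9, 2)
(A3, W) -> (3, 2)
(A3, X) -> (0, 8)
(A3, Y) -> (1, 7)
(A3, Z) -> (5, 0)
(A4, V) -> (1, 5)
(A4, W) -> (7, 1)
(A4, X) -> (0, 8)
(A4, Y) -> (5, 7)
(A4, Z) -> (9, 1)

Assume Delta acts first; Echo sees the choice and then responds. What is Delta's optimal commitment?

Echo best-responds to each possible Delta move:
- A0 → Echo plays X (best of 3, 2, 9, 2, 1); Delta gets 9.
- A1 → Echo plays X (best of 7, 7, 9, 6, 0); Delta gets 7.
- A2 → Echo plays Z (best of 1, 2, 1, 1, 3); Delta gets 7.
- A3 → Echo plays X (best of 2, 2, 8, 7, 0); Delta gets 0.
- A4 → Echo plays X (best of 5, 1, 8, 7, 1); Delta gets 0.
Delta's induced payoffs are 9, 7, 7, 0, 0, so Delta commits to A0. Subgame-perfect outcome: (A0, X) with payoffs (9, 9).

A0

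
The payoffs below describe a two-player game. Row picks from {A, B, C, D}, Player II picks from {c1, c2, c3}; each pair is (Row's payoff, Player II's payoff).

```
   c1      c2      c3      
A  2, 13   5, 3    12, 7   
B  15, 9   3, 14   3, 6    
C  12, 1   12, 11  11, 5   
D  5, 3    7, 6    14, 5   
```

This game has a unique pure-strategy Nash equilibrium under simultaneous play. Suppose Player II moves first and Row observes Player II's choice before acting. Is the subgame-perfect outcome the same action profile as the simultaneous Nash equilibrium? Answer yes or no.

yes

Backward induction with Player II moving first.
- c1: BR = B, leader payoff 9.
- c2: BR = C, leader payoff 11.
- c3: BR = D, leader payoff 5.
Maximizing over 9, 11, 5, Player II chooses c2. Subgame-perfect outcome: (C, c2) with payoffs (12, 11).
Under simultaneous play:
Row's best replies: c1→B; c2→C; c3→D.
Player II's best replies: A→c1; B→c2; C→c2; D→c2.
The unique mutual best reply is (C, c2), giving (12, 11).
Sequential outcome (C, c2) coincides with the Nash profile (C, c2).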